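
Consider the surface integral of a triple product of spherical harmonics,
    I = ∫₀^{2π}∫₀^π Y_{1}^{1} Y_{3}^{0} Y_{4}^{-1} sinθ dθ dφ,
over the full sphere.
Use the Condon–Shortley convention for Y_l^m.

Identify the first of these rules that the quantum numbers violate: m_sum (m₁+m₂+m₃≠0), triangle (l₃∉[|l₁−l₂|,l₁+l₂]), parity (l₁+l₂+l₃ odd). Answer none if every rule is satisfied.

Σmᵢ = 0  ✓
l₃∈[|l₁−l₂|,l₁+l₂]=[2,4], have l₃=4  ✓
Σlᵢ = 8 ⇒ even  ✓

none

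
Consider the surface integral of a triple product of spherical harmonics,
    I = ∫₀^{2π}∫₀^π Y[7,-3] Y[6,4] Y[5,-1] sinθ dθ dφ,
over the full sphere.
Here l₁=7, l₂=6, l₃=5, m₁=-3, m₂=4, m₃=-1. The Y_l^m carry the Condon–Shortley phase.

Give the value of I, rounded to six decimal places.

Rules hold: Σm=0, L=18 even, 1≤5≤13.
N = 15·13·11 = 2145
Δ = 8!·6!·4!/19! = 1/174594420
Racah Σ t=2..6: t=2:+1/4147200 t=3:−1/207360 t=4:+1/82944 t=5:−1/207360 t=6:+1/4147200 = 1/345600
⇒ 3j(7 6 5; 0 0 0)² = 420/46189, sgn -1
Racah Σ t=6..8: t=6:+1/1658880 t=7:−1/1088640 t=8:+1/7741440 = -13/69672960
⇒ 3j(7 6 5; -3 4 -1)² = 325/149226, sgn -1
4πI² = N·(3j₀)²·(3jₘ)² = 48750/1147619
I = +1·√(0.0424793/4π) = 0.05814114

0.058141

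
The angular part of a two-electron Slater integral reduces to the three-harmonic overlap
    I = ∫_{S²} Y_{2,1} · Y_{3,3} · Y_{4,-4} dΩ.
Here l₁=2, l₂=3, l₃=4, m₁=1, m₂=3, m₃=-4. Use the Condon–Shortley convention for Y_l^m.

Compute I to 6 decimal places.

0.000000

L=9 odd ⇒ parity kills the (l;000) factor ⇒ I = 0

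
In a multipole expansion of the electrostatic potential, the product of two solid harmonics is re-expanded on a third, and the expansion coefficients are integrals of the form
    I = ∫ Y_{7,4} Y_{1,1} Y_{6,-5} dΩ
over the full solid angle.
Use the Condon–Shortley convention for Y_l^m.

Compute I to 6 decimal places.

0.060604

Checks pass: Σm=0; 14 even; l₃=6∈[6,8].
(2·7+1)(2·1+1)(2·6+1) = 585
Δ: 2! 12! 0! / 15! → 1/1365
sum: t=1:−1/518400 = -1/518400
3j²(7 1 6; 0 0 0) = Δ·Π!·Σ² = 7/195  (sign -1)
sum: t=2:+1/79833600 = 1/79833600
3j²(7 1 6; 4 1 -5) = Δ·Π!·Σ² = 1/455  (sign -1)
combine: 4πI² = 585·7/195·1/455 = 3/65
take √, sign +1: I = 0.06060368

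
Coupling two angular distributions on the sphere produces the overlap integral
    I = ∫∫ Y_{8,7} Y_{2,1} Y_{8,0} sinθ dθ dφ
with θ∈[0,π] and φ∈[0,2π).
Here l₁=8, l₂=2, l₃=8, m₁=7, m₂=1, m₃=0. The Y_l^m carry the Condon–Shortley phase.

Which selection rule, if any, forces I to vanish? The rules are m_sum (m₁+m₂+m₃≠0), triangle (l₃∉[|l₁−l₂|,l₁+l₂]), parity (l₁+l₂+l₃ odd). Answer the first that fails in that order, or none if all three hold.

m₁+m₂+m₃ = 7 + 1 + 0 = 8  ✗
triangle: |8−2|=6 ≤ l₃=8 ≤ 8+2=10
parity: l₁+l₂+l₃ = 18 is even

m_sum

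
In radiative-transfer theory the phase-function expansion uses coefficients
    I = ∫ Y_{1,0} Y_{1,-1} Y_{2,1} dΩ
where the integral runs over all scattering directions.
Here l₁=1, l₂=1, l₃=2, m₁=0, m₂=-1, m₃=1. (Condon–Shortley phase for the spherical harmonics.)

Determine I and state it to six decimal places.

-0.218510

m-sum 0 ✓  L=4 even ✓  0≤2≤2 ✓
Π(2lᵢ+1) = 3×3×5 = 45
triangle coeff Δ(1,1,2) = 1/30
Σ_t [0,0]: t=0:+1/1 = 1/1
(3j)²=2/15 [(1 1 2; 0 0 0)], sign=+1
Σ_t [0,0]: t=0:+1/2 = 1/2
(3j)²=1/10 [(1 1 2; 0 -1 1)], sign=-1
⇒ 4πI² = 3/5
I = (-1)√(3/5/(4π)) = -0.21850969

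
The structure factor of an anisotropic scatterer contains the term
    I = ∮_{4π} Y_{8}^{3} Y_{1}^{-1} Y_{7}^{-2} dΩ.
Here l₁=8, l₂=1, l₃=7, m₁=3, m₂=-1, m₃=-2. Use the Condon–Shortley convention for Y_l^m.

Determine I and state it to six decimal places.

-0.226917

m-sum 0 ✓  L=16 even ✓  7≤7≤9 ✓
Π(2lᵢ+1) = 17×3×15 = 765
triangle coeff Δ(8,1,7) = 1/2040
Σ_t [1,1]: t=1:−1/25401600 = -1/25401600
(3j)²=8/255 [(8 1 7; 0 0 0)], sign=+1
Σ_t [0,0]: t=0:+1/87091200 = 1/87091200
(3j)²=11/408 [(8 1 7; 3 -1 -2)], sign=-1
⇒ 4πI² = 11/17
I = (-1)√(11/17/(4π)) = -0.22691696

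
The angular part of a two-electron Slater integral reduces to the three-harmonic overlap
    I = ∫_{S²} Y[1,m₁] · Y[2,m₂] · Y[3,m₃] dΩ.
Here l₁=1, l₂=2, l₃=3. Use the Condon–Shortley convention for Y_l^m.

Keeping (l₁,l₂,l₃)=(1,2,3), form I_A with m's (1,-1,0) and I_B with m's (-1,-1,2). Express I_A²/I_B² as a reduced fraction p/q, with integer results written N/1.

l's match ⇒ only the (l;m) 3-j factors differ between A and B.
A: triangle coeff Δ(1,2,3) = 1/105; Σ_t [0,0]: t=0:+1/12 = 1/12; (3j)²=1/35 [(1 2 3; 1 -1 0)], sign=-1
B: triangle coeff Δ(1,2,3) = 1/105; Σ_t [0,0]: t=0:+1/12 = 1/12; (3j)²=2/21 [(1 2 3; -1 -1 2)], sign=-1
I_A²/I_B² = (1/35)/(2/21) = 3/10

3/10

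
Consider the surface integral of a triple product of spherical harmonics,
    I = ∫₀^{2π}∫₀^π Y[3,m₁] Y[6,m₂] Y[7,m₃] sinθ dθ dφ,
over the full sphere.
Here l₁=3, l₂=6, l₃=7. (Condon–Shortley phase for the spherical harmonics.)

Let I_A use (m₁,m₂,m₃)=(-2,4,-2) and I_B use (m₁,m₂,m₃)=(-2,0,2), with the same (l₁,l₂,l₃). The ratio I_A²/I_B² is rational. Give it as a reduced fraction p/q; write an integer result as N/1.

200/63

Same 3,6,7: normalisation and zero-m 3j drop out of the ratio.
A: Δ: 2! 4! 10! / 17! → 1/2042040; sum: t=1:−1/8709120 t=2:+1/967680 = 1/1088640; 3j²(3 6 7; -2 4 -2) = Δ·Π!·Σ² = 800/51051  (sign -1)
B: Δ: 2! 4! 10! / 17! → 1/2042040; sum: t=1:−1/345600 t=2:+1/207360 = 1/518400; 3j²(3 6 7; -2 0 2) = Δ·Π!·Σ² = 12/2431  (sign -1)
I_A²/I_B² = (800/51051)/(12/2431) = 200/63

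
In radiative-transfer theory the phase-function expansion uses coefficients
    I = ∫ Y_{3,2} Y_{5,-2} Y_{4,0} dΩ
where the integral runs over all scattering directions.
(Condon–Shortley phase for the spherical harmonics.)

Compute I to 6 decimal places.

-0.065427

m-sum 0 ✓  L=12 even ✓  2≤4≤8 ✓
Π(2lᵢ+1) = 7×11×9 = 693
triangle coeff Δ(3,5,4) = 1/180180
Σ_t [1,3]: t=1:−1/576 t=2:+1/144 t=3:−1/576 = 1/288
(3j)²=20/1001 [(3 5 4; 0 0 0)], sign=+1
Σ_t [0,1]: t=0:+1/864 t=1:−1/576 = -1/1728
(3j)²=5/1287 [(3 5 4; 2 -2 0)], sign=-1
⇒ 4πI² = 100/1859
I = (-1)√(100/1859/(4π)) = -0.06542675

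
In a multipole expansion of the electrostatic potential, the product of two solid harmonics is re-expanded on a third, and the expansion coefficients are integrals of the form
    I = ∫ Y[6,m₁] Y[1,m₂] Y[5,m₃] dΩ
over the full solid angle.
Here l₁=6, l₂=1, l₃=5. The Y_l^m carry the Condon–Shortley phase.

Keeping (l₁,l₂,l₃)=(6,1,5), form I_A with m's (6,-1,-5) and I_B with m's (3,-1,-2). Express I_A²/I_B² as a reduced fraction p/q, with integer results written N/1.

11/6

Same 6,1,5: normalisation and zero-m 3j drop out of the ratio.
A: Δ: 2! 10! 0! / 13! → 1/858; sum: t=0:+1/7257600 = 1/7257600; 3j²(6 1 5; 6 -1 -5) = Δ·Π!·Σ² = 1/13  (sign +1)
B: Δ: 2! 10! 0! / 13! → 1/858; sum: t=0:+1/60480 = 1/60480; 3j²(6 1 5; 3 -1 -2) = Δ·Π!·Σ² = 6/143  (sign -1)
I_A²/I_B² = (1/13)/(6/143) = 11/6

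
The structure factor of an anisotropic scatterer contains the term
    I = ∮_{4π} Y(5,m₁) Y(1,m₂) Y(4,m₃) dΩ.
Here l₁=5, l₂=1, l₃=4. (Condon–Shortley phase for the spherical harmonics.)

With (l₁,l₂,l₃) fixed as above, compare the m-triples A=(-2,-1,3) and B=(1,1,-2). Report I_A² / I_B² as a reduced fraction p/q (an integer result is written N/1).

Same 5,1,4: normalisation and zero-m 3j drop out of the ratio.
A: Δ: 2! 8! 0! / 11! → 1/495; sum: t=0:+1/10080 = 1/10080; 3j²(5 1 4; -2 -1 3) = Δ·Π!·Σ² = 1/165  (sign -1)
B: Δ: 2! 8! 0! / 11! → 1/495; sum: t=2:+1/2880 = 1/2880; 3j²(5 1 4; 1 1 -2) = Δ·Π!·Σ² = 2/165  (sign +1)
I_A²/I_B² = (1/165)/(2/165) = 1/2

1/2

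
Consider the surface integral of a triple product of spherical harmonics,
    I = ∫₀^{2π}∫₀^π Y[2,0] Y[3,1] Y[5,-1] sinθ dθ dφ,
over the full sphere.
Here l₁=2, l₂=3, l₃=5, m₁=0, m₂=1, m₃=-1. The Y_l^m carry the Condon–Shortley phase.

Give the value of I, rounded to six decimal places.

-0.227318

Rules hold: Σm=0, L=10 even, 1≤5≤5.
N = 5·7·11 = 385
Δ = 0!·4!·6!/11! = 1/2310
Racah Σ t=0..0: t=0:+1/144 = 1/144
⇒ 3j(2 3 5; 0 0 0)² = 10/231, sgn -1
Racah Σ t=0..0: t=0:+1/192 = 1/192
⇒ 3j(2 3 5; 0 1 -1)² = 3/77, sgn +1
4πI² = N·(3j₀)²·(3jₘ)² = 50/77
I = -1·√(0.649351/4π) = -0.22731846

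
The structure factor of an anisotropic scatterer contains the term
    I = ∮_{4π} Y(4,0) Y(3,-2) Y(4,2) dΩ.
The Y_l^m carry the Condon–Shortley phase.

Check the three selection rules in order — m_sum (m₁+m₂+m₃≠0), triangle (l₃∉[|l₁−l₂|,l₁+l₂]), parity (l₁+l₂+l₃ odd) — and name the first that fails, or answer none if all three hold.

parity

azimuthal sum: 0 − 2 + 2 = 0  ✓
1 ≤ 4 ≤ 7 (triangle on l)  ✓
L = 4 + 3 + 4 = 11 (odd)  ✗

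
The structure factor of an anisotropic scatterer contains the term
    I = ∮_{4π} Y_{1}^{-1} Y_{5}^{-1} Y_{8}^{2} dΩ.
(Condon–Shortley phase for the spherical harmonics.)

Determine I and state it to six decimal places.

triangle: need 4≤l₃≤6, have 8; I=0

0.000000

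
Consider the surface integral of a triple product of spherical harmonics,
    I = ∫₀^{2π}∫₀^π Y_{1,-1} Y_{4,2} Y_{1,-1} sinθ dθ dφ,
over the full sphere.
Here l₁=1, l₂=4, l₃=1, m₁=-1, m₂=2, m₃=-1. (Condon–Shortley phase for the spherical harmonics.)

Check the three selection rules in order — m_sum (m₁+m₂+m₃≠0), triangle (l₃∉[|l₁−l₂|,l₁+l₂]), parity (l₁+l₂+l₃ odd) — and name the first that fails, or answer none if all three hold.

triangle

Σmᵢ = 0  ✓
l₃∈[|l₁−l₂|,l₁+l₂]=[3,5], have l₃=1  ✗
Σlᵢ = 6 ⇒ even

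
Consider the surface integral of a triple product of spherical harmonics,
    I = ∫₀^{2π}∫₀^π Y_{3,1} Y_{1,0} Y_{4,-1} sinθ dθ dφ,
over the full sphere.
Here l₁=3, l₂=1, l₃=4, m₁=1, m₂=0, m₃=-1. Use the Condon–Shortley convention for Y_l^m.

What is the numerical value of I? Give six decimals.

m-sum 0 ✓  L=8 even ✓  2≤4≤4 ✓
Π(2lᵢ+1) = 7×3×9 = 189
triangle coeff Δ(3,1,4) = 1/252
Σ_t [0,0]: t=0:+1/36 = 1/36
(3j)²=4/63 [(3 1 4; 0 0 0)], sign=+1
Σ_t [0,0]: t=0:+1/48 = 1/48
(3j)²=5/84 [(3 1 4; 1 0 -1)], sign=-1
⇒ 4πI² = 5/7
I = (-1)√(5/7/(4π)) = -0.23841361

-0.238414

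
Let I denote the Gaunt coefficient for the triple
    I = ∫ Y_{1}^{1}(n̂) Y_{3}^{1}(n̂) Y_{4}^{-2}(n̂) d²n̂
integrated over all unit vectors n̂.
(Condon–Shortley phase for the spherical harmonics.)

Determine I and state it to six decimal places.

0.238414

m-sum 0 ✓  L=8 even ✓  2≤4≤4 ✓
Π(2lᵢ+1) = 3×7×9 = 189
triangle coeff Δ(1,3,4) = 1/252
Σ_t [0,0]: t=0:+1/36 = 1/36
(3j)²=4/63 [(1 3 4; 0 0 0)], sign=+1
Σ_t [0,0]: t=0:+1/96 = 1/96
(3j)²=5/84 [(1 3 4; 1 1 -2)], sign=+1
⇒ 4πI² = 5/7
I = (+1)√(5/7/(4π)) = 0.23841361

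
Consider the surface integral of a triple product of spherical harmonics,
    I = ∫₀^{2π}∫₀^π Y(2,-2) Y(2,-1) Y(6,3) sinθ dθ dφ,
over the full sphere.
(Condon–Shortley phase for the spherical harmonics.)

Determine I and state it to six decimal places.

|2−2|≤6≤2+2 violated ⇒ I = 0

0.000000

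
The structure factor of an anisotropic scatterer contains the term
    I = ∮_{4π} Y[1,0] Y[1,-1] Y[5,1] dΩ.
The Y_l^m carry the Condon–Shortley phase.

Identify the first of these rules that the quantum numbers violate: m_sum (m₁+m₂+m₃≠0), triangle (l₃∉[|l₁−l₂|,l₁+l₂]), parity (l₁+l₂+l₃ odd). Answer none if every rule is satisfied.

triangle

m₁+m₂+m₃ = 0 − 1 + 1 = 0  ✓
triangle: |1−1|=0 ≤ l₃=5 ≤ 1+1=2  ✗
parity: l₁+l₂+l₃ = 7 is odd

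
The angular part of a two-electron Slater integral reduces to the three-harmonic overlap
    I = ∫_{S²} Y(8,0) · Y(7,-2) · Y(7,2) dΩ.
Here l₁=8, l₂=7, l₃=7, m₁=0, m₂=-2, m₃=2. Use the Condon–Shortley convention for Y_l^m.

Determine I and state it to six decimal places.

m-sum 0 ✓  L=22 even ✓  1≤7≤15 ✓
Π(2lᵢ+1) = 17×15×15 = 3825
triangle coeff Δ(8,7,7) = 1/22086194130
Σ_t [1,7]: t=1:−1/18289152000 t=2:+1/248832000 t=3:−1/24883200 t=4:+1/11943936 t=5:−1/24883200 t=6:+1/248832000 t=7:−1/18289152000 = 11/975421440
(3j)²=1750/289731 [(8 7 7; 0 0 0)], sign=-1
Σ_t [0,5]: t=0:+1/195084288000 t=1:−1/1219276800 t=2:+1/74649600 t=3:−1/24883200 t=4:+1/39813120 t=5:−1/373248000 = -121/23410114560
(3j)²=15125/4056234 [(8 7 7; 0 -2 2)], sign=+1
⇒ 4πI² = 47265625/548653937
I = (-1)√(47265625/548653937/(4π)) = -0.08279775

-0.082798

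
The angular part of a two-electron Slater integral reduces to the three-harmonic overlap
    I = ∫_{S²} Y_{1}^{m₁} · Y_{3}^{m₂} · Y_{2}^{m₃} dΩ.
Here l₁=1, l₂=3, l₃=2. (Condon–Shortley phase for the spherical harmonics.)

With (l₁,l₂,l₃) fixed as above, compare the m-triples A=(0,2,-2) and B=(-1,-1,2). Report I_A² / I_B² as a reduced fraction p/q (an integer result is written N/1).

5/1

l's match ⇒ only the (l;m) 3-j factors differ between A and B.
A: triangle coeff Δ(1,3,2) = 1/105; Σ_t [1,1]: t=1:−1/24 = -1/24; (3j)²=1/21 [(1 3 2; 0 2 -2)], sign=-1
B: triangle coeff Δ(1,3,2) = 1/105; Σ_t [2,2]: t=2:+1/48 = 1/48; (3j)²=1/105 [(1 3 2; -1 -1 2)], sign=+1
I_A²/I_B² = (1/21)/(1/105) = 5/1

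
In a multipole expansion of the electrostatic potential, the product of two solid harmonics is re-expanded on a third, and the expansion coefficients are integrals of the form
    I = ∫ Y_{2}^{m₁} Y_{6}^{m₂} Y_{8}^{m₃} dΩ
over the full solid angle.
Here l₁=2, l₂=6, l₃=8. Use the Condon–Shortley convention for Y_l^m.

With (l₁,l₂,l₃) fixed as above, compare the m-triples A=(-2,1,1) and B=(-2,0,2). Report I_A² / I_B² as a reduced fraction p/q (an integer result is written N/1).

Same 2,6,8: normalisation and zero-m 3j drop out of the ratio.
A: Δ: 0! 4! 12! / 17! → 1/30940; sum: t=0:+1/14515200 = 1/14515200; 3j²(2 6 8; -2 1 1) = Δ·Π!·Σ² = 9/2210  (sign -1)
B: Δ: 0! 4! 12! / 17! → 1/30940; sum: t=0:+1/12441600 = 1/12441600; 3j²(2 6 8; -2 0 2) = Δ·Π!·Σ² = 3/442  (sign +1)
I_A²/I_B² = (9/2210)/(3/442) = 3/5

3/5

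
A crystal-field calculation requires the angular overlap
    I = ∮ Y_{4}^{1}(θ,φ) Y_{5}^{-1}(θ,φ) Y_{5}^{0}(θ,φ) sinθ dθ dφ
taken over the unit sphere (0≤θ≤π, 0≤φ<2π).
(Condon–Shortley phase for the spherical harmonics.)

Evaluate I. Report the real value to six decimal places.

-0.053153

m-sum 0 ✓  L=14 even ✓  1≤5≤9 ✓
Π(2lᵢ+1) = 9×11×11 = 1089
triangle coeff Δ(4,5,5) = 1/3153150
Σ_t [0,4]: t=0:+1/69120 t=1:−1/1728 t=2:+1/576 t=3:−1/1728 t=4:+1/69120 = 7/11520
(3j)²=2/143 [(4 5 5; 0 0 0)], sign=-1
Σ_t [0,3]: t=0:+1/6912 t=1:−1/864 t=2:+1/1152 t=3:−1/17280 = -7/34560
(3j)²=1/429 [(4 5 5; 1 -1 0)], sign=+1
⇒ 4πI² = 6/169
I = (-1)√(6/169/(4π)) = -0.05315295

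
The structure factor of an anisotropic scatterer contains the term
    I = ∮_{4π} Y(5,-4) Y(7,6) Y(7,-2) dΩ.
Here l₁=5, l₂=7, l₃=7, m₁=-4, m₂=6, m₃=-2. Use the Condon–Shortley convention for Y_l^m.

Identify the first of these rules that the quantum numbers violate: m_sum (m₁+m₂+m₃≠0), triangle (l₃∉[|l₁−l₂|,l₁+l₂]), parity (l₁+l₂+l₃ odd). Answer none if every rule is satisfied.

Σmᵢ = 0  ✓
l₃∈[|l₁−l₂|,l₁+l₂]=[2,12], have l₃=7  ✓
Σlᵢ = 19 ⇒ odd  ✗

parity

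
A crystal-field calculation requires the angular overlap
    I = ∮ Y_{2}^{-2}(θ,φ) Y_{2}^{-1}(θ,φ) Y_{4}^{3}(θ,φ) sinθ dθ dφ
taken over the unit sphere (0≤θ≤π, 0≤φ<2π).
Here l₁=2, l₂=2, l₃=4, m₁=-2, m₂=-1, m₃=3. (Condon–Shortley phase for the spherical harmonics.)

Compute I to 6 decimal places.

Checks pass: Σm=0; 8 even; l₃=4∈[0,4].
(2·2+1)(2·2+1)(2·4+1) = 225
Δ: 0! 4! 4! / 9! → 1/630
sum: t=0:+1/16 = 1/16
3j²(2 2 4; 0 0 0) = Δ·Π!·Σ² = 2/35  (sign +1)
sum: t=0:+1/144 = 1/144
3j²(2 2 4; -2 -1 3) = Δ·Π!·Σ² = 1/18  (sign -1)
combine: 4πI² = 225·2/35·1/18 = 5/7
take √, sign -1: I = -0.23841361

-0.238414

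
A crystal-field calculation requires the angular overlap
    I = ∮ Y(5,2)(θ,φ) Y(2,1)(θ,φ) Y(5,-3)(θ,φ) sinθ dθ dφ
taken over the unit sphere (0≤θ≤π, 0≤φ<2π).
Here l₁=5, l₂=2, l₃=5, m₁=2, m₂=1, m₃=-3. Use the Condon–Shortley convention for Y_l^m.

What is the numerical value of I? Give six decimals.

-0.161739

m-sum 0 ✓  L=12 even ✓  3≤5≤7 ✓
Π(2lᵢ+1) = 11×5×11 = 605
triangle coeff Δ(5,2,5) = 1/38610
Σ_t [0,2]: t=0:+1/2880 t=1:−1/576 t=2:+1/2880 = -1/960
(3j)²=10/429 [(5 2 5; 0 0 0)], sign=+1
Σ_t [1,2]: t=1:−1/2880 t=2:+1/10080 = -1/4032
(3j)²=10/429 [(5 2 5; 2 1 -3)], sign=-1
⇒ 4πI² = 500/1521
I = (-1)√(500/1521/(4π)) = -0.16173926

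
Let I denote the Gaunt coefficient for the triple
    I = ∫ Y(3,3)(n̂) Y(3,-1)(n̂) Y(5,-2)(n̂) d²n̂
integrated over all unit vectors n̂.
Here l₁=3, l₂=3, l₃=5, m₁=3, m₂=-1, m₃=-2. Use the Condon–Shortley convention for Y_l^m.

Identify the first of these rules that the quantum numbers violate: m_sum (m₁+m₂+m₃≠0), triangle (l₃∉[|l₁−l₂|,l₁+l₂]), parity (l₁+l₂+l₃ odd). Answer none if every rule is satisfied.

parity

m₁+m₂+m₃ = 3 − 1 − 2 = 0  ✓
triangle: |3−3|=0 ≤ l₃=5 ≤ 3+3=6  ✓
parity: l₁+l₂+l₃ = 11 is odd  ✗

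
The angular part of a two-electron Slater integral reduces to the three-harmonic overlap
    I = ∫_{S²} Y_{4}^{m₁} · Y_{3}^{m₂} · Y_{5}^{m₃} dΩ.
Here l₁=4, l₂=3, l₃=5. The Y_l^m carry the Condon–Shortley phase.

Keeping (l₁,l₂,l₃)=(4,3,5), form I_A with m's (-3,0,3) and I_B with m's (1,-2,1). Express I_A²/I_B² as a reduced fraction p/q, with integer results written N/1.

1764/3125

l's match ⇒ only the (l;m) 3-j factors differ between A and B.
A: triangle coeff Δ(4,3,5) = 1/180180; Σ_t [1,2]: t=1:−1/2880 t=2:+1/1440 = 1/2880; (3j)²=7/715 [(4 3 5; -3 0 3)], sign=+1
B: triangle coeff Δ(4,3,5) = 1/180180; Σ_t [0,1]: t=0:+1/432 t=1:−1/1152 = 5/3456; (3j)²=625/36036 [(4 3 5; 1 -2 1)], sign=+1
I_A²/I_B² = (7/715)/(625/36036) = 1764/3125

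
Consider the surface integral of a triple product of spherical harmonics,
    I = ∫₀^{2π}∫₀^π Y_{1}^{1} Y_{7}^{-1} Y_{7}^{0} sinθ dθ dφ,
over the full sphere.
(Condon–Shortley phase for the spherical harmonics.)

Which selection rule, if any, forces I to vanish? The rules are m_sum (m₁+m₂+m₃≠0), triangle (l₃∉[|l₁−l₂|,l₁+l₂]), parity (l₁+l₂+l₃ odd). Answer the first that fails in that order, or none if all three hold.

Σmᵢ = 0  ✓
l₃∈[|l₁−l₂|,l₁+l₂]=[6,8], have l₃=7  ✓
Σlᵢ = 15 ⇒ odd  ✗

parity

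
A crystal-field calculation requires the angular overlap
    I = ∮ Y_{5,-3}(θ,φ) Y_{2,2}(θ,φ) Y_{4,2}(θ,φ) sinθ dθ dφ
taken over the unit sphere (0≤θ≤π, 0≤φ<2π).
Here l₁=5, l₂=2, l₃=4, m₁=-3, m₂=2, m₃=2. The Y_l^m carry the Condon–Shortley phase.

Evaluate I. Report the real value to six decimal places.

Σmᵢ = 1 ≠ 0, so the φ-integral vanishes; I = 0

0.000000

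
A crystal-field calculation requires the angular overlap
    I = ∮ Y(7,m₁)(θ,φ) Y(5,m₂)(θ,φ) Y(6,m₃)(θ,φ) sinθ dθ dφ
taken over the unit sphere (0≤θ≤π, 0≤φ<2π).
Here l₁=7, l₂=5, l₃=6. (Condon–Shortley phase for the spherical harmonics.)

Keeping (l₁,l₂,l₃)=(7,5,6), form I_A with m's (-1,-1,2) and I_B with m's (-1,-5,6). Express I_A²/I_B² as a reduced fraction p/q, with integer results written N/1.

134689/11550

Same 7,5,6: normalisation and zero-m 3j drop out of the ratio.
A: Δ: 6! 8! 4! / 19! → 1/174594420; sum: t=0:+1/696729600 t=1:−1/3628800 t=2:+1/276480 t=3:−1/155520 t=4:+1/663552 = -367/232243200; 3j²(7 5 6; -1 -1 2) = Δ·Π!·Σ² = 134689/19399380  (sign -1)
B: Δ: 6! 8! 4! / 19! → 1/174594420; sum: t=0:+1/696729600 = 1/696729600; 3j²(7 5 6; -1 -5 6) = Δ·Π!·Σ² = 5/8398  (sign +1)
I_A²/I_B² = (134689/19399380)/(5/8398) = 134689/11550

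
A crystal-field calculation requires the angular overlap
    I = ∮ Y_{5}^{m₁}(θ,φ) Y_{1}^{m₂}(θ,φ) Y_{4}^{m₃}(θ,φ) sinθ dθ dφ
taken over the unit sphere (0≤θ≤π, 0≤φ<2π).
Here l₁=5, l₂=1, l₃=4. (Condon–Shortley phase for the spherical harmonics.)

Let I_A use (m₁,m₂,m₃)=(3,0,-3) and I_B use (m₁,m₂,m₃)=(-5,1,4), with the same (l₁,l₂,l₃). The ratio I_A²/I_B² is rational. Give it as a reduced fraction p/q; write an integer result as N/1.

Shared (l₁,l₂,l₃)=(5,1,4): N and (l;000)² cancel in I_A²/I_B².
A: Δ = 2!·8!·0!/11! = 1/495; Racah Σ t=1..1: t=1:−1/5040 = -1/5040; ⇒ 3j(5 1 4; 3 0 -3)² = 16/495, sgn +1
B: Δ = 2!·8!·0!/11! = 1/495; Racah Σ t=2..2: t=2:+1/80640 = 1/80640; ⇒ 3j(5 1 4; -5 1 4)² = 1/11, sgn +1
I_A²/I_B² = (16/495)/(1/11) = 16/45

16/45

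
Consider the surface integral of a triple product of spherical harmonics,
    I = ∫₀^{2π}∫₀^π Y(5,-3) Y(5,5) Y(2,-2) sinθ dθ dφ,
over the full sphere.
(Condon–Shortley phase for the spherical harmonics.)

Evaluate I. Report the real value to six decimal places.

m-sum 0 ✓  L=12 even ✓  0≤2≤10 ✓
Π(2lᵢ+1) = 11×11×5 = 605
triangle coeff Δ(5,5,2) = 1/38610
Σ_t [3,5]: t=3:−1/2880 t=4:+1/576 t=5:−1/2880 = 1/960
(3j)²=10/429 [(5 5 2; 0 0 0)], sign=+1
Σ_t [8,8]: t=8:+1/161280 = 1/161280
(3j)²=1/143 [(5 5 2; -3 5 -2)], sign=+1
⇒ 4πI² = 50/507
I = (+1)√(50/507/(4π)) = 0.08858824

0.088588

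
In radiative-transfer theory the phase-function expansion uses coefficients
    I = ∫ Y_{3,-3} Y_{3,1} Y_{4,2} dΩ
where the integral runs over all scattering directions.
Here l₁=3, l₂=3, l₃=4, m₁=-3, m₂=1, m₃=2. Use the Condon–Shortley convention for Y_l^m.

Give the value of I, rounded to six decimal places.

Checks pass: Σm=0; 10 even; l₃=4∈[0,6].
(2·3+1)(2·3+1)(2·4+1) = 441
Δ: 2! 4! 4! / 11! → 1/34650
sum: t=0:+1/72 t=1:−1/16 t=2:+1/72 = -5/144
3j²(3 3 4; 0 0 0) = Δ·Π!·Σ² = 2/77  (sign -1)
sum: t=2:+1/192 = 1/192
3j²(3 3 4; -3 1 2) = Δ·Π!·Σ² = 3/77  (sign +1)
combine: 4πI² = 441·2/77·3/77 = 54/121
take √, sign -1: I = -0.18845135

-0.188451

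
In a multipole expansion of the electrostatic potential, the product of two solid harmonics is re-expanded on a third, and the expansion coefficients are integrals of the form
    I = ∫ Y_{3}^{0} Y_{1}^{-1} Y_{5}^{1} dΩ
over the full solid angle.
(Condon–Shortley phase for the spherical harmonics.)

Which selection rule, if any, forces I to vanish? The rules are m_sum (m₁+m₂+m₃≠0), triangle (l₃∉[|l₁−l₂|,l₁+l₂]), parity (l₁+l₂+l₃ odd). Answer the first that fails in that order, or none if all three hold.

Σmᵢ = 0  ✓
l₃∈[|l₁−l₂|,l₁+l₂]=[2,4], have l₃=5  ✗
Σlᵢ = 9 ⇒ odd

triangle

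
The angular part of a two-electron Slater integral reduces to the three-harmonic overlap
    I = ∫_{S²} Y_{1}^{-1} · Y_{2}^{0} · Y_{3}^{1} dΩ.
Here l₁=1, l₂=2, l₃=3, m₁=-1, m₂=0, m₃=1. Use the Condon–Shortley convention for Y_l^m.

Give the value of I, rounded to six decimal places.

Checks pass: Σm=0; 6 even; l₃=3∈[1,3].
(2·1+1)(2·2+1)(2·3+1) = 105
Δ: 0! 2! 4! / 7! → 1/105
sum: t=0:+1/4 = 1/4
3j²(1 2 3; 0 0 0) = Δ·Π!·Σ² = 3/35  (sign -1)
sum: t=0:+1/8 = 1/8
3j²(1 2 3; -1 0 1) = Δ·Π!·Σ² = 2/35  (sign +1)
combine: 4πI² = 105·3/35·2/35 = 18/35
take √, sign -1: I = -0.20230066

-0.202301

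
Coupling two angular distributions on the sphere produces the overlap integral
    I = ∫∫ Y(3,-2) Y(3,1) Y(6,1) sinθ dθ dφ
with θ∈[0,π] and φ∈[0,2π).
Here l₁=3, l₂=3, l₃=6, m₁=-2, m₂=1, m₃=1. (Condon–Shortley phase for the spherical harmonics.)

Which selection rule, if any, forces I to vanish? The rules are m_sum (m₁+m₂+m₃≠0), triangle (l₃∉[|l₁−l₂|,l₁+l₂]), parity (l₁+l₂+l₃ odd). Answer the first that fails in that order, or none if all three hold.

Σmᵢ = 0  ✓
l₃∈[|l₁−l₂|,l₁+l₂]=[0,6], have l₃=6  ✓
Σlᵢ = 12 ⇒ even  ✓

none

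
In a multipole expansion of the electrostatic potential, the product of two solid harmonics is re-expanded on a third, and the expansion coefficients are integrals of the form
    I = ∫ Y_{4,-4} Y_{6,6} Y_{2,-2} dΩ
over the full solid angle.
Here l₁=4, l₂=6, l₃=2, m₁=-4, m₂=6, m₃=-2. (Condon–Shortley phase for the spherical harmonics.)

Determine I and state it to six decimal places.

0.353849

Checks pass: Σm=0; 12 even; l₃=2∈[2,10].
(2·4+1)(2·6+1)(2·2+1) = 585
Δ: 8! 0! 4! / 13! → 1/6435
sum: t=4:+1/2304 = 1/2304
3j²(4 6 2; 0 0 0) = Δ·Π!·Σ² = 5/143  (sign +1)
sum: t=8:+1/967680 = 1/967680
3j²(4 6 2; -4 6 -2) = Δ·Π!·Σ² = 1/13  (sign +1)
combine: 4πI² = 585·5/143·1/13 = 225/143
take √, sign +1: I = 0.35384927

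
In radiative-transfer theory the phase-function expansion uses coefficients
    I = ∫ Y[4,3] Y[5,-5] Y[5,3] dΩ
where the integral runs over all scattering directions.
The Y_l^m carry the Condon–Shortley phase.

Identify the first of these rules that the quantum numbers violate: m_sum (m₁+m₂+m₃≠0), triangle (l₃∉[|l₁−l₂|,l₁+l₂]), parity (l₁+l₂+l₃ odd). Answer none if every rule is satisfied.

m_sum

m₁+m₂+m₃ = 3 − 5 + 3 = 1  ✗
triangle: |4−5|=1 ≤ l₃=5 ≤ 4+5=9
parity: l₁+l₂+l₃ = 14 is even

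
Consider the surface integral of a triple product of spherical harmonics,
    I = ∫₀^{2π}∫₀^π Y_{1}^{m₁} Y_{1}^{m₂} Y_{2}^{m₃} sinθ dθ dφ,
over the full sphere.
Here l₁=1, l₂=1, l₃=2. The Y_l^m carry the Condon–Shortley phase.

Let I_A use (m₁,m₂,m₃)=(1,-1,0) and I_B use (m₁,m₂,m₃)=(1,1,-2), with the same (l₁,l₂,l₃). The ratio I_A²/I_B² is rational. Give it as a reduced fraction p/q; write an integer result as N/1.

1/6

l's match ⇒ only the (l;m) 3-j factors differ between A and B.
A: triangle coeff Δ(1,1,2) = 1/30; Σ_t [0,0]: t=0:+1/4 = 1/4; (3j)²=1/30 [(1 1 2; 1 -1 0)], sign=+1
B: triangle coeff Δ(1,1,2) = 1/30; Σ_t [0,0]: t=0:+1/4 = 1/4; (3j)²=1/5 [(1 1 2; 1 1 -2)], sign=+1
I_A²/I_B² = (1/30)/(1/5) = 1/6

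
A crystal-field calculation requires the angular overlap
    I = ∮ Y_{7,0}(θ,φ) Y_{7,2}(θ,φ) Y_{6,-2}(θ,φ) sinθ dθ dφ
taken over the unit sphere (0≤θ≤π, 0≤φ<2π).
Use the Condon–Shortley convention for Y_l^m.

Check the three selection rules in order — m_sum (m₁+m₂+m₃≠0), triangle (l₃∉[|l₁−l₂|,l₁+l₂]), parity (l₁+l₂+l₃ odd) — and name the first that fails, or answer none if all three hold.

none

Σmᵢ = 0  ✓
l₃∈[|l₁−l₂|,l₁+l₂]=[0,14], have l₃=6  ✓
Σlᵢ = 20 ⇒ even  ✓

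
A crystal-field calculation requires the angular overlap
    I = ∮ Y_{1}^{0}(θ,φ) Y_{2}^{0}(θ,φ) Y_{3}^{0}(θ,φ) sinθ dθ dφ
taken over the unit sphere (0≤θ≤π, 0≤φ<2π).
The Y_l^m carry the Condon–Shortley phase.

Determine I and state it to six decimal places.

Rules hold: Σm=0, L=6 even, 1≤3≤3.
N = 3·5·7 = 105
Δ = 0!·2!·4!/7! = 1/105
Racah Σ t=0..0: t=0:+1/4 = 1/4
⇒ 3j(1 2 3; 0 0 0)² = 3/35, sgn -1
(m-triple is (0,0,0) — same symbol as above.)
4πI² = N·(3j₀)²·(3jₘ)² = 27/35
I = +1·√(0.771429/4π) = 0.24776670

0.247767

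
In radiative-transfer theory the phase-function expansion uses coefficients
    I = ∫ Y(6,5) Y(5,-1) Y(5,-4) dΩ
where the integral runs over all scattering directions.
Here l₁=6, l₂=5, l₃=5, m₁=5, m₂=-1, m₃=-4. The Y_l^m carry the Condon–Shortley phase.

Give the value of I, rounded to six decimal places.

0.158629

m-sum 0 ✓  L=16 even ✓  1≤5≤11 ✓
Π(2lᵢ+1) = 13×11×11 = 1573
triangle coeff Δ(6,5,5) = 1/28588560
Σ_t [1,5]: t=1:−1/345600 t=2:+1/13824 t=3:−1/5184 t=4:+1/13824 t=5:−1/345600 = -7/129600
(3j)²=80/7293 [(6 5 5; 0 0 0)], sign=+1
Σ_t [0,1]: t=0:+1/2073600 t=1:−1/518400 = -1/691200
(3j)²=81/4420 [(6 5 5; 5 -1 -4)], sign=+1
⇒ 4πI² = 1188/3757
I = (+1)√(1188/3757/(4π)) = 0.15862904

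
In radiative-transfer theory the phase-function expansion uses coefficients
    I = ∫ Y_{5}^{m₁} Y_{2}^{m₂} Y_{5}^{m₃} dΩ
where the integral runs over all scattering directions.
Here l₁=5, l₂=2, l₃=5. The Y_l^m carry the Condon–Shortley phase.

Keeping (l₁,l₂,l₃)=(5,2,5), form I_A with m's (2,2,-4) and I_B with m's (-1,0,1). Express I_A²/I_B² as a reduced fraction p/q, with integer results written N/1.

Shared (l₁,l₂,l₃)=(5,2,5): N and (l;000)² cancel in I_A²/I_B².
A: Δ = 2!·8!·2!/13! = 1/38610; Racah Σ t=2..2: t=2:+1/20160 = 1/20160; ⇒ 3j(5 2 5; 2 2 -4)² = 12/715, sgn -1
B: Δ = 2!·8!·2!/13! = 1/38610; Racah Σ t=0..2: t=0:+1/5760 t=1:−1/720 t=2:+1/2304 = -1/1280; ⇒ 3j(5 2 5; -1 0 1)² = 27/1430, sgn -1
I_A²/I_B² = (12/715)/(27/1430) = 8/9

8/9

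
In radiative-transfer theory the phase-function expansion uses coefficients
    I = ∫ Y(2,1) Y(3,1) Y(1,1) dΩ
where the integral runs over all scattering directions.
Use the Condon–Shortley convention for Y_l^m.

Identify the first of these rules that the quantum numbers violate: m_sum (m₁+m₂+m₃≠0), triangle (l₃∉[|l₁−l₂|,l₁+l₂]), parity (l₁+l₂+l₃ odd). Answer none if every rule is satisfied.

m_sum

azimuthal sum: 1 + 1 + 1 = 3  ✗
1 ≤ 1 ≤ 5 (triangle on l)
L = 2 + 3 + 1 = 6 (even)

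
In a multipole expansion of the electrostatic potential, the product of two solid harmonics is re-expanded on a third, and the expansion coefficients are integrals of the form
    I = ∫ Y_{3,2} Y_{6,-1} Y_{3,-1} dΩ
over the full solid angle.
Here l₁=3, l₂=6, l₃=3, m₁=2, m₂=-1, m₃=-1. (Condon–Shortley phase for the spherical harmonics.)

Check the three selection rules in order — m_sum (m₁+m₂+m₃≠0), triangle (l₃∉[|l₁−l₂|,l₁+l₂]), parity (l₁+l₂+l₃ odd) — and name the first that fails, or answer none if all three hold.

none

Σmᵢ = 0  ✓
l₃∈[|l₁−l₂|,l₁+l₂]=[3,9], have l₃=3  ✓
Σlᵢ = 12 ⇒ even  ✓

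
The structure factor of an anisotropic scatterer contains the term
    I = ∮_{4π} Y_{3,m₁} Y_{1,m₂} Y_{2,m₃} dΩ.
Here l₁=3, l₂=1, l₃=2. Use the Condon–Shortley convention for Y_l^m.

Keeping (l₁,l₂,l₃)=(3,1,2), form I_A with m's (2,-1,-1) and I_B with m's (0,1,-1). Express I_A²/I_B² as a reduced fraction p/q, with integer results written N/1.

l's match ⇒ only the (l;m) 3-j factors differ between A and B.
A: triangle coeff Δ(3,1,2) = 1/105; Σ_t [0,0]: t=0:+1/12 = 1/12; (3j)²=2/21 [(3 1 2; 2 -1 -1)], sign=-1
B: triangle coeff Δ(3,1,2) = 1/105; Σ_t [2,2]: t=2:+1/12 = 1/12; (3j)²=1/35 [(3 1 2; 0 1 -1)], sign=-1
I_A²/I_B² = (2/21)/(1/35) = 10/3

10/3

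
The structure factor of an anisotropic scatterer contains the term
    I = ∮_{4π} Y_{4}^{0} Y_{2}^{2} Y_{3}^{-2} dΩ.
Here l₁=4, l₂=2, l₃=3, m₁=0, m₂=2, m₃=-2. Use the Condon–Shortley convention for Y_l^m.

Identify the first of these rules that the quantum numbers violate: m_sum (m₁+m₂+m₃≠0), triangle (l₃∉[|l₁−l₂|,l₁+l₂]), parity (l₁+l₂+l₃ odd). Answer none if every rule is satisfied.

parity

azimuthal sum: 0 + 2 − 2 = 0  ✓
2 ≤ 3 ≤ 6 (triangle on l)  ✓
L = 4 + 2 + 3 = 9 (odd)  ✗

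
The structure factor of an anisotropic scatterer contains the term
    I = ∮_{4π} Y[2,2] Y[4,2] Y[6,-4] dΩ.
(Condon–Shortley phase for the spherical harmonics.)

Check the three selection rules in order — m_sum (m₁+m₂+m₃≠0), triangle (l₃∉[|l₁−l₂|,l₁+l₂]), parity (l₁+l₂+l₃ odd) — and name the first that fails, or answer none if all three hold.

azimuthal sum: 2 + 2 − 4 = 0  ✓
2 ≤ 6 ≤ 6 (triangle on l)  ✓
L = 2 + 4 + 6 = 12 (even)  ✓

none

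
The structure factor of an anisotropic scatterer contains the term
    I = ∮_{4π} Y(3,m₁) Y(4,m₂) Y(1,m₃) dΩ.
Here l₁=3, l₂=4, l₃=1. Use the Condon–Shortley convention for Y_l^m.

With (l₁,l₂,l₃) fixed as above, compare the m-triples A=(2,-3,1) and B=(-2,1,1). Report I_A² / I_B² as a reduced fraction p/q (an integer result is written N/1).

7/1

Shared (l₁,l₂,l₃)=(3,4,1): N and (l;000)² cancel in I_A²/I_B².
A: Δ = 6!·0!·2!/9! = 1/252; Racah Σ t=1..1: t=1:−1/240 = -1/240; ⇒ 3j(3 4 1; 2 -3 1)² = 1/12, sgn -1
B: Δ = 6!·0!·2!/9! = 1/252; Racah Σ t=5..5: t=5:−1/240 = -1/240; ⇒ 3j(3 4 1; -2 1 1)² = 1/84, sgn -1
I_A²/I_B² = (1/12)/(1/84) = 7/1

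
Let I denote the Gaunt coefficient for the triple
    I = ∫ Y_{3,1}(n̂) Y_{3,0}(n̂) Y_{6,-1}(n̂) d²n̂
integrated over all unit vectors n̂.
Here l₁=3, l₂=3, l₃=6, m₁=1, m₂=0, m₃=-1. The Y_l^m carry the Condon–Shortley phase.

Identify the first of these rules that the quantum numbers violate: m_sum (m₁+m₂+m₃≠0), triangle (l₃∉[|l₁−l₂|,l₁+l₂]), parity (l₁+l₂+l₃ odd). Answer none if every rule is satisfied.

m₁+m₂+m₃ = 1 + 0 − 1 = 0  ✓
triangle: |3−3|=0 ≤ l₃=6 ≤ 3+3=6  ✓
parity: l₁+l₂+l₃ = 12 is even  ✓

none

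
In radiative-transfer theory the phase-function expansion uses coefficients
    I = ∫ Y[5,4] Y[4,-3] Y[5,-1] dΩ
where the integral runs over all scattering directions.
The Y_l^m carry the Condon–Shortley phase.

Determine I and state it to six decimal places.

-0.168084

Checks pass: Σm=0; 14 even; l₃=5∈[1,9].
(2·5+1)(2·4+1)(2·5+1) = 1089
Δ: 4! 6! 4! / 15! → 1/3153150
sum: t=0:+1/69120 t=1:−1/1728 t=2:+1/576 t=3:−1/1728 t=4:+1/69120 = 7/11520
3j²(5 4 5; 0 0 0) = Δ·Π!·Σ² = 2/143  (sign -1)
sum: t=0:+1/17280 t=1:−1/103680 = 1/20736
3j²(5 4 5; 4 -3 -1) = Δ·Π!·Σ² = 10/429  (sign +1)
combine: 4πI² = 1089·2/143·10/429 = 60/169
take √, sign -1: I = -0.16808437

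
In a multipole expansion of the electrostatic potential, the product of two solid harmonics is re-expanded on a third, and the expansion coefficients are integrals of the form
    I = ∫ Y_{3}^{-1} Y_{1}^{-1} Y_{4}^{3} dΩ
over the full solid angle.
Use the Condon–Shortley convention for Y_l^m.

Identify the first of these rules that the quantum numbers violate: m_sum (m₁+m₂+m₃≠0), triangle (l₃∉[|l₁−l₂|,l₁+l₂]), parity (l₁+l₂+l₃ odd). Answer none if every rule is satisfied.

m_sum

azimuthal sum: -1 − 1 + 3 = 1  ✗
2 ≤ 4 ≤ 4 (triangle on l)
L = 3 + 1 + 4 = 8 (even)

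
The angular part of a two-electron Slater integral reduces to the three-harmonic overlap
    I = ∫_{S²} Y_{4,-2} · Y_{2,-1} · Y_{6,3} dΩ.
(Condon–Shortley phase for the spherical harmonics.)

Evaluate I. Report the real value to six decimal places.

-0.252474

Checks pass: Σm=0; 12 even; l₃=6∈[2,6].
(2·4+1)(2·2+1)(2·6+1) = 585
Δ: 0! 8! 4! / 13! → 1/6435
sum: t=0:+1/2304 = 1/2304
3j²(4 2 6; 0 0 0) = Δ·Π!·Σ² = 5/143  (sign +1)
sum: t=0:+1/8640 = 1/8640
3j²(4 2 6; -2 -1 3) = Δ·Π!·Σ² = 28/715  (sign -1)
combine: 4πI² = 585·5/143·28/715 = 1260/1573
take √, sign -1: I = -0.25247360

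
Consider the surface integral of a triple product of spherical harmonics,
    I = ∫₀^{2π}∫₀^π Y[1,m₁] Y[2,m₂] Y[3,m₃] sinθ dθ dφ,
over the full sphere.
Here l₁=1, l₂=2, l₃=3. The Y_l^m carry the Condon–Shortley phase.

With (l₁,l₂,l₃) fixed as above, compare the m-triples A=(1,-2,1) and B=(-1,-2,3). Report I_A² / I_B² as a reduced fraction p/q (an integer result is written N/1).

l's match ⇒ only the (l;m) 3-j factors differ between A and B.
A: triangle coeff Δ(1,2,3) = 1/105; Σ_t [0,0]: t=0:+1/48 = 1/48; (3j)²=1/105 [(1 2 3; 1 -2 1)], sign=+1
B: triangle coeff Δ(1,2,3) = 1/105; Σ_t [0,0]: t=0:+1/48 = 1/48; (3j)²=1/7 [(1 2 3; -1 -2 3)], sign=+1
I_A²/I_B² = (1/105)/(1/7) = 1/15

1/15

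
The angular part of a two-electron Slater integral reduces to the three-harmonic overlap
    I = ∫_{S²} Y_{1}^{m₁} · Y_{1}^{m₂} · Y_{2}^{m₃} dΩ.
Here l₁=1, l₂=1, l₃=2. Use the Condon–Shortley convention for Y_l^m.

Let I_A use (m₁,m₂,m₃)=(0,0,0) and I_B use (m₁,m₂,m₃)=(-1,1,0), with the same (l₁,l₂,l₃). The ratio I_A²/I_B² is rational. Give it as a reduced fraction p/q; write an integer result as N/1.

4/1

l's match ⇒ only the (l;m) 3-j factors differ between A and B.
A: triangle coeff Δ(1,1,2) = 1/30; Σ_t [0,0]: t=0:+1/1 = 1/1; (3j)²=2/15 [(1 1 2; 0 0 0)], sign=+1
B: triangle coeff Δ(1,1,2) = 1/30; Σ_t [0,0]: t=0:+1/4 = 1/4; (3j)²=1/30 [(1 1 2; -1 1 0)], sign=+1
I_A²/I_B² = (2/15)/(1/30) = 4/1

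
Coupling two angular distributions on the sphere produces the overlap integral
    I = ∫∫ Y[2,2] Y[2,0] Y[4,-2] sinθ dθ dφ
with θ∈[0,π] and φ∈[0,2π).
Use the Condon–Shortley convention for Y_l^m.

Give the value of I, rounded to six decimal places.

m-sum 0 ✓  L=8 even ✓  0≤4≤4 ✓
Π(2lᵢ+1) = 5×5×9 = 225
triangle coeff Δ(2,2,4) = 1/630
Σ_t [0,0]: t=0:+1/16 = 1/16
(3j)²=2/35 [(2 2 4; 0 0 0)], sign=+1
Σ_t [0,0]: t=0:+1/96 = 1/96
(3j)²=1/42 [(2 2 4; 2 0 -2)], sign=+1
⇒ 4πI² = 15/49
I = (+1)√(15/49/(4π)) = 0.15607835

0.156078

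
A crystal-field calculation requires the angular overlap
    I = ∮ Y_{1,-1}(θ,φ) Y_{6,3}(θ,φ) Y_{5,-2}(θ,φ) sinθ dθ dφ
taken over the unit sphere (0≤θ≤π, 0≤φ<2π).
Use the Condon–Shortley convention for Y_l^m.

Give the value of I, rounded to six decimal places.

-0.245154

Rules hold: Σm=0, L=12 even, 5≤5≤7.
N = 3·13·11 = 429
Δ = 2!·0!·10!/13! = 1/858
Racah Σ t=1..1: t=1:−1/14400 = -1/14400
⇒ 3j(1 6 5; 0 0 0)² = 6/143, sgn +1
Racah Σ t=2..2: t=2:+1/60480 = 1/60480
⇒ 3j(1 6 5; -1 3 -2)² = 6/143, sgn -1
4πI² = N·(3j₀)²·(3jₘ)² = 108/143
I = -1·√(0.755245/4π) = -0.24515397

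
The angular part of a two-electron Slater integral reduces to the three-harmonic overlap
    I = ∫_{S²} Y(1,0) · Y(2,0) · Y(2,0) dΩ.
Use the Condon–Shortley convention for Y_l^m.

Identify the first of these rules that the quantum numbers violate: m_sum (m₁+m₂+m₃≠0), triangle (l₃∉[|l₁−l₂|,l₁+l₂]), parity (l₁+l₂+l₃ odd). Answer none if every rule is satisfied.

Σmᵢ = 0  ✓
l₃∈[|l₁−l₂|,l₁+l₂]=[1,3], have l₃=2  ✓
Σlᵢ = 5 ⇒ odd  ✗

parity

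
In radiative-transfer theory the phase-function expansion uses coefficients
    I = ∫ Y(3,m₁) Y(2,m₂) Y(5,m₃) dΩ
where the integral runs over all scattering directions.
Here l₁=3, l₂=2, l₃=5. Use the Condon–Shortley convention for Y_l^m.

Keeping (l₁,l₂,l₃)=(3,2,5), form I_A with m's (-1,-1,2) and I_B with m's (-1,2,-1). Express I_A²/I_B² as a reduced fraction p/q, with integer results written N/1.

7/1

Shared (l₁,l₂,l₃)=(3,2,5): N and (l;000)² cancel in I_A²/I_B².
A: Δ = 0!·6!·4!/11! = 1/2310; Racah Σ t=0..0: t=0:+1/288 = 1/288; ⇒ 3j(3 2 5; -1 -1 2)² = 1/22, sgn -1
B: Δ = 0!·6!·4!/11! = 1/2310; Racah Σ t=0..0: t=0:+1/1152 = 1/1152; ⇒ 3j(3 2 5; -1 2 -1)² = 1/154, sgn +1
I_A²/I_B² = (1/22)/(1/154) = 7/1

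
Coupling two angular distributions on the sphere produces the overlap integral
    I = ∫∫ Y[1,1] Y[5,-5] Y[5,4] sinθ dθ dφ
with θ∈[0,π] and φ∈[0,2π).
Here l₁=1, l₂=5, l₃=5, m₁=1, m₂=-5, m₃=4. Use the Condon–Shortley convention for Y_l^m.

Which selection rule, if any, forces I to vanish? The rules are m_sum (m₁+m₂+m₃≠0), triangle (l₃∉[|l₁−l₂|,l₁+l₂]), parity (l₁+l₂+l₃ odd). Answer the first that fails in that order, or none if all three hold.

Σmᵢ = 0  ✓
l₃∈[|l₁−l₂|,l₁+l₂]=[4,6], have l₃=5  ✓
Σlᵢ = 11 ⇒ odd  ✗

parity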